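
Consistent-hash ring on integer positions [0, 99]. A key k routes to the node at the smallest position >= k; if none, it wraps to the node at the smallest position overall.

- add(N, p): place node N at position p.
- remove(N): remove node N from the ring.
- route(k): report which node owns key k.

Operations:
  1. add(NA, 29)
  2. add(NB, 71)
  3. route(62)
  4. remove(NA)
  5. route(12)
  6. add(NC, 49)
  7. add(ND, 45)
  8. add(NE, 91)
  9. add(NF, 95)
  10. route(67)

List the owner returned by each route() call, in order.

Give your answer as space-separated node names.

Answer: NB NB NB

Derivation:
Op 1: add NA@29 -> ring=[29:NA]
Op 2: add NB@71 -> ring=[29:NA,71:NB]
Op 3: route key 62: smallest pos >= 62 is 71 -> NB
Op 4: remove NA -> ring=[71:NB]
Op 5: route key 12: smallest pos >= 12 is 71 -> NB
Op 6: add NC@49 -> ring=[49:NC,71:NB]
Op 7: add ND@45 -> ring=[45:ND,49:NC,71:NB]
Op 8: add NE@91 -> ring=[45:ND,49:NC,71:NB,91:NE]
Op 9: add NF@95 -> ring=[45:ND,49:NC,71:NB,91:NE,95:NF]
Op 10: route key 67: smallest pos >= 67 is 71 -> NB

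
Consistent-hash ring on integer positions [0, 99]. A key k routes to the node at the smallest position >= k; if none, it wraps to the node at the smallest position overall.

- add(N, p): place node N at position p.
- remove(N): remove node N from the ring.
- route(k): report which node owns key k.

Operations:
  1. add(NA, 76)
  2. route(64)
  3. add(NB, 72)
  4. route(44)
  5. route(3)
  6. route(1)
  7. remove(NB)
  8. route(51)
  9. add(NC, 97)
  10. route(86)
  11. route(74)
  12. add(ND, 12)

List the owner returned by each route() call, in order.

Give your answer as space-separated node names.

Op 1: add NA@76 -> ring=[76:NA]
Op 2: route key 64: smallest pos >= 64 is 76 -> NA
Op 3: add NB@72 -> ring=[72:NB,76:NA]
Op 4: route key 44: smallest pos >= 44 is 72 -> NB
Op 5: route key 3: smallest pos >= 3 is 72 -> NB
Op 6: route key 1: smallest pos >= 1 is 72 -> NB
Op 7: remove NB -> ring=[76:NA]
Op 8: route key 51: smallest pos >= 51 is 76 -> NA
Op 9: add NC@97 -> ring=[76:NA,97:NC]
Op 10: route key 86: smallest pos >= 86 is 97 -> NC
Op 11: route key 74: smallest pos >= 74 is 76 -> NA
Op 12: add ND@12 -> ring=[12:ND,76:NA,97:NC]

Answer: NA NB NB NB NA NC NA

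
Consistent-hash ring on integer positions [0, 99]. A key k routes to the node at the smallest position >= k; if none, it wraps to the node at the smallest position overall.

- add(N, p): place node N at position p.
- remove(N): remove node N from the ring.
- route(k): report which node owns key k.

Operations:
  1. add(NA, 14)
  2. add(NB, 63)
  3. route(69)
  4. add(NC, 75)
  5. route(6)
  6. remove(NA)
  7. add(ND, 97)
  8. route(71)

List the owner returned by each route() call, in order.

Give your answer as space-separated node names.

Op 1: add NA@14 -> ring=[14:NA]
Op 2: add NB@63 -> ring=[14:NA,63:NB]
Op 3: route key 69: none >= 69, wrap to smallest pos 14 -> NA
Op 4: add NC@75 -> ring=[14:NA,63:NB,75:NC]
Op 5: route key 6: smallest pos >= 6 is 14 -> NA
Op 6: remove NA -> ring=[63:NB,75:NC]
Op 7: add ND@97 -> ring=[63:NB,75:NC,97:ND]
Op 8: route key 71: smallest pos >= 71 is 75 -> NC

Answer: NA NA NC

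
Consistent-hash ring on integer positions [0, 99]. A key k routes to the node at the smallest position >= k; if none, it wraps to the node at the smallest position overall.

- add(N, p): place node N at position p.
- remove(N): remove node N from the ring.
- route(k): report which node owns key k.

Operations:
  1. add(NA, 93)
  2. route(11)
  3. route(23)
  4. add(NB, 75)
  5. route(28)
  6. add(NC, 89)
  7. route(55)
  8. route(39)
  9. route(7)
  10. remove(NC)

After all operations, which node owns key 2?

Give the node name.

Answer: NB

Derivation:
Op 1: add NA@93 -> ring=[93:NA]
Op 2: route key 11: smallest pos >= 11 is 93 -> NA
Op 3: route key 23: smallest pos >= 23 is 93 -> NA
Op 4: add NB@75 -> ring=[75:NB,93:NA]
Op 5: route key 28: smallest pos >= 28 is 75 -> NB
Op 6: add NC@89 -> ring=[75:NB,89:NC,93:NA]
Op 7: route key 55: smallest pos >= 55 is 75 -> NB
Op 8: route key 39: smallest pos >= 39 is 75 -> NB
Op 9: route key 7: smallest pos >= 7 is 75 -> NB
Op 10: remove NC -> ring=[75:NB,93:NA]
Final route key 2: smallest pos >= 2 is 75 -> NB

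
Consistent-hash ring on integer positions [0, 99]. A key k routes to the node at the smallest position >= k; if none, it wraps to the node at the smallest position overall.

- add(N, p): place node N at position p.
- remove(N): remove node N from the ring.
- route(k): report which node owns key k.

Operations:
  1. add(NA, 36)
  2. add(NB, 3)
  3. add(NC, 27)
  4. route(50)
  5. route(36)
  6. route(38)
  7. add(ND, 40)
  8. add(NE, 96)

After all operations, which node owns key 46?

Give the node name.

Answer: NE

Derivation:
Op 1: add NA@36 -> ring=[36:NA]
Op 2: add NB@3 -> ring=[3:NB,36:NA]
Op 3: add NC@27 -> ring=[3:NB,27:NC,36:NA]
Op 4: route key 50: none >= 50, wrap to smallest pos 3 -> NB
Op 5: route key 36: smallest pos >= 36 is 36 -> NA
Op 6: route key 38: none >= 38, wrap to smallest pos 3 -> NB
Op 7: add ND@40 -> ring=[3:NB,27:NC,36:NA,40:ND]
Op 8: add NE@96 -> ring=[3:NB,27:NC,36:NA,40:ND,96:NE]
Final route key 46: smallest pos >= 46 is 96 -> NE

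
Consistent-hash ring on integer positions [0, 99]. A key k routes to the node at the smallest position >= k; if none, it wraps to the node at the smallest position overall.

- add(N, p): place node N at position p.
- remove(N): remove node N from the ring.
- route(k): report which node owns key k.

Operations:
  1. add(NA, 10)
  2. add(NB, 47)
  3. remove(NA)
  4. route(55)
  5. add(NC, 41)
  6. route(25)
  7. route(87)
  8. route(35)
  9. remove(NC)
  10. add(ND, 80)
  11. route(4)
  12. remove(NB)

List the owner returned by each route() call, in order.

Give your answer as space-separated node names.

Op 1: add NA@10 -> ring=[10:NA]
Op 2: add NB@47 -> ring=[10:NA,47:NB]
Op 3: remove NA -> ring=[47:NB]
Op 4: route key 55: none >= 55, wrap to smallest pos 47 -> NB
Op 5: add NC@41 -> ring=[41:NC,47:NB]
Op 6: route key 25: smallest pos >= 25 is 41 -> NC
Op 7: route key 87: none >= 87, wrap to smallest pos 41 -> NC
Op 8: route key 35: smallest pos >= 35 is 41 -> NC
Op 9: remove NC -> ring=[47:NB]
Op 10: add ND@80 -> ring=[47:NB,80:ND]
Op 11: route key 4: smallest pos >= 4 is 47 -> NB
Op 12: remove NB -> ring=[80:ND]

Answer: NB NC NC NC NB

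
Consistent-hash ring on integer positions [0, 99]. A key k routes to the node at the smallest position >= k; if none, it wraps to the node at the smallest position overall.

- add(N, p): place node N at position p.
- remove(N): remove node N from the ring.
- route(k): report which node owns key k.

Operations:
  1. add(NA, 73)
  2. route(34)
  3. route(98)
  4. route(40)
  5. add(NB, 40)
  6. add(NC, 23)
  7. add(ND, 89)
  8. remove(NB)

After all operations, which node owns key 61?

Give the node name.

Op 1: add NA@73 -> ring=[73:NA]
Op 2: route key 34: smallest pos >= 34 is 73 -> NA
Op 3: route key 98: none >= 98, wrap to smallest pos 73 -> NA
Op 4: route key 40: smallest pos >= 40 is 73 -> NA
Op 5: add NB@40 -> ring=[40:NB,73:NA]
Op 6: add NC@23 -> ring=[23:NC,40:NB,73:NA]
Op 7: add ND@89 -> ring=[23:NC,40:NB,73:NA,89:ND]
Op 8: remove NB -> ring=[23:NC,73:NA,89:ND]
Final route key 61: smallest pos >= 61 is 73 -> NA

Answer: NA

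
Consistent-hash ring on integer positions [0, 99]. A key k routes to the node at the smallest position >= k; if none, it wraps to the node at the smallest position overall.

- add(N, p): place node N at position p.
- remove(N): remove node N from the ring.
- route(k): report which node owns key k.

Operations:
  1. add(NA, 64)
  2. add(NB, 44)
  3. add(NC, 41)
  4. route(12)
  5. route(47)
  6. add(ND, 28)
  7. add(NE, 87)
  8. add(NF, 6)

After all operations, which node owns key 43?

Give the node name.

Op 1: add NA@64 -> ring=[64:NA]
Op 2: add NB@44 -> ring=[44:NB,64:NA]
Op 3: add NC@41 -> ring=[41:NC,44:NB,64:NA]
Op 4: route key 12: smallest pos >= 12 is 41 -> NC
Op 5: route key 47: smallest pos >= 47 is 64 -> NA
Op 6: add ND@28 -> ring=[28:ND,41:NC,44:NB,64:NA]
Op 7: add NE@87 -> ring=[28:ND,41:NC,44:NB,64:NA,87:NE]
Op 8: add NF@6 -> ring=[6:NF,28:ND,41:NC,44:NB,64:NA,87:NE]
Final route key 43: smallest pos >= 43 is 44 -> NB

Answer: NB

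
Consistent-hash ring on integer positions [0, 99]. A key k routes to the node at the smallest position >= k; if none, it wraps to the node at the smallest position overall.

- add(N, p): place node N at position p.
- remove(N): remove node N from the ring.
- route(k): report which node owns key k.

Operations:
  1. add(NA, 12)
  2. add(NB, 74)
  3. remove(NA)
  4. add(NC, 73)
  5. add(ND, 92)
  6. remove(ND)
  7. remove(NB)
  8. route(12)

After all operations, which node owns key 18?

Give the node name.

Op 1: add NA@12 -> ring=[12:NA]
Op 2: add NB@74 -> ring=[12:NA,74:NB]
Op 3: remove NA -> ring=[74:NB]
Op 4: add NC@73 -> ring=[73:NC,74:NB]
Op 5: add ND@92 -> ring=[73:NC,74:NB,92:ND]
Op 6: remove ND -> ring=[73:NC,74:NB]
Op 7: remove NB -> ring=[73:NC]
Op 8: route key 12: smallest pos >= 12 is 73 -> NC
Final route key 18: smallest pos >= 18 is 73 -> NC

Answer: NC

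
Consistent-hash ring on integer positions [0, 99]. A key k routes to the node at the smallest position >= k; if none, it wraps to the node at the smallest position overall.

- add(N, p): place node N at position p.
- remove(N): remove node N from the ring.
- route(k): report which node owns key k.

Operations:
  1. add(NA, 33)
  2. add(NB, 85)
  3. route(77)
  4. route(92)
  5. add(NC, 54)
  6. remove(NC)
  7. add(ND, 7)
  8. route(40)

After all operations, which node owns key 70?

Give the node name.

Op 1: add NA@33 -> ring=[33:NA]
Op 2: add NB@85 -> ring=[33:NA,85:NB]
Op 3: route key 77: smallest pos >= 77 is 85 -> NB
Op 4: route key 92: none >= 92, wrap to smallest pos 33 -> NA
Op 5: add NC@54 -> ring=[33:NA,54:NC,85:NB]
Op 6: remove NC -> ring=[33:NA,85:NB]
Op 7: add ND@7 -> ring=[7:ND,33:NA,85:NB]
Op 8: route key 40: smallest pos >= 40 is 85 -> NB
Final route key 70: smallest pos >= 70 is 85 -> NB

Answer: NB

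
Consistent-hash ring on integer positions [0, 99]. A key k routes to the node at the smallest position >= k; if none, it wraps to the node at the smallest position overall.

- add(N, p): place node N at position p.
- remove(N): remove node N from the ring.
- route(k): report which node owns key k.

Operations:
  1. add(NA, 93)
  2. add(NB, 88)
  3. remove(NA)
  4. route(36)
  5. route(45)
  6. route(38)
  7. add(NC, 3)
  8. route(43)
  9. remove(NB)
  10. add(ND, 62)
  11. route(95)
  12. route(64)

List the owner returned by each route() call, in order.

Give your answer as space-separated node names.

Answer: NB NB NB NB NC NC

Derivation:
Op 1: add NA@93 -> ring=[93:NA]
Op 2: add NB@88 -> ring=[88:NB,93:NA]
Op 3: remove NA -> ring=[88:NB]
Op 4: route key 36: smallest pos >= 36 is 88 -> NB
Op 5: route key 45: smallest pos >= 45 is 88 -> NB
Op 6: route key 38: smallest pos >= 38 is 88 -> NB
Op 7: add NC@3 -> ring=[3:NC,88:NB]
Op 8: route key 43: smallest pos >= 43 is 88 -> NB
Op 9: remove NB -> ring=[3:NC]
Op 10: add ND@62 -> ring=[3:NC,62:ND]
Op 11: route key 95: none >= 95, wrap to smallest pos 3 -> NC
Op 12: route key 64: none >= 64, wrap to smallest pos 3 -> NC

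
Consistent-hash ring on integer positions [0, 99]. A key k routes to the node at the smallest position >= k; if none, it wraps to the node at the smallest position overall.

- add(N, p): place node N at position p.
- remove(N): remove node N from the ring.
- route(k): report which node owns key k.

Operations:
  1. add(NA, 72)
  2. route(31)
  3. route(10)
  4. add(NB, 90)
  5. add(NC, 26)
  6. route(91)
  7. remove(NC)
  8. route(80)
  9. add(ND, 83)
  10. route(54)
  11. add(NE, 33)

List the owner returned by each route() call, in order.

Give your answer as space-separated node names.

Answer: NA NA NC NB NA

Derivation:
Op 1: add NA@72 -> ring=[72:NA]
Op 2: route key 31: smallest pos >= 31 is 72 -> NA
Op 3: route key 10: smallest pos >= 10 is 72 -> NA
Op 4: add NB@90 -> ring=[72:NA,90:NB]
Op 5: add NC@26 -> ring=[26:NC,72:NA,90:NB]
Op 6: route key 91: none >= 91, wrap to smallest pos 26 -> NC
Op 7: remove NC -> ring=[72:NA,90:NB]
Op 8: route key 80: smallest pos >= 80 is 90 -> NB
Op 9: add ND@83 -> ring=[72:NA,83:ND,90:NB]
Op 10: route key 54: smallest pos >= 54 is 72 -> NA
Op 11: add NE@33 -> ring=[33:NE,72:NA,83:ND,90:NB]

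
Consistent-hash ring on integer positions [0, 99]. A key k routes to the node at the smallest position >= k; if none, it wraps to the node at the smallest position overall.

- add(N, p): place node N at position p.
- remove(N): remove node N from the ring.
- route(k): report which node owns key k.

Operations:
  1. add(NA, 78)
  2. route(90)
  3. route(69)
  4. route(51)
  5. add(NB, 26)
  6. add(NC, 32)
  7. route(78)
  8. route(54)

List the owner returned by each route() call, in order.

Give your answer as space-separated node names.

Op 1: add NA@78 -> ring=[78:NA]
Op 2: route key 90: none >= 90, wrap to smallest pos 78 -> NA
Op 3: route key 69: smallest pos >= 69 is 78 -> NA
Op 4: route key 51: smallest pos >= 51 is 78 -> NA
Op 5: add NB@26 -> ring=[26:NB,78:NA]
Op 6: add NC@32 -> ring=[26:NB,32:NC,78:NA]
Op 7: route key 78: smallest pos >= 78 is 78 -> NA
Op 8: route key 54: smallest pos >= 54 is 78 -> NA

Answer: NA NA NA NA NA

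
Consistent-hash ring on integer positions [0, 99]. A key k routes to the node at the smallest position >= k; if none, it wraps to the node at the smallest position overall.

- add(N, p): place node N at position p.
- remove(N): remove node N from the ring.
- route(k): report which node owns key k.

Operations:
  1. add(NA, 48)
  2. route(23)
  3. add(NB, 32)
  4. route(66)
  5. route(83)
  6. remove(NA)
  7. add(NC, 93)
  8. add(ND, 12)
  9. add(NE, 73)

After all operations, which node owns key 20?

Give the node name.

Answer: NB

Derivation:
Op 1: add NA@48 -> ring=[48:NA]
Op 2: route key 23: smallest pos >= 23 is 48 -> NA
Op 3: add NB@32 -> ring=[32:NB,48:NA]
Op 4: route key 66: none >= 66, wrap to smallest pos 32 -> NB
Op 5: route key 83: none >= 83, wrap to smallest pos 32 -> NB
Op 6: remove NA -> ring=[32:NB]
Op 7: add NC@93 -> ring=[32:NB,93:NC]
Op 8: add ND@12 -> ring=[12:ND,32:NB,93:NC]
Op 9: add NE@73 -> ring=[12:ND,32:NB,73:NE,93:NC]
Final route key 20: smallest pos >= 20 is 32 -> NB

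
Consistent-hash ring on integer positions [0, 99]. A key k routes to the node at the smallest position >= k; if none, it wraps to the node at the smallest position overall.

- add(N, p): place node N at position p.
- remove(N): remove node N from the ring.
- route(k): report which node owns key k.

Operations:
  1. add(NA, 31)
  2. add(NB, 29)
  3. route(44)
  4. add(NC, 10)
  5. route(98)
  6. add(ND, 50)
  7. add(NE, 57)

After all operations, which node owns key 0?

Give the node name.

Op 1: add NA@31 -> ring=[31:NA]
Op 2: add NB@29 -> ring=[29:NB,31:NA]
Op 3: route key 44: none >= 44, wrap to smallest pos 29 -> NB
Op 4: add NC@10 -> ring=[10:NC,29:NB,31:NA]
Op 5: route key 98: none >= 98, wrap to smallest pos 10 -> NC
Op 6: add ND@50 -> ring=[10:NC,29:NB,31:NA,50:ND]
Op 7: add NE@57 -> ring=[10:NC,29:NB,31:NA,50:ND,57:NE]
Final route key 0: smallest pos >= 0 is 10 -> NC

Answer: NC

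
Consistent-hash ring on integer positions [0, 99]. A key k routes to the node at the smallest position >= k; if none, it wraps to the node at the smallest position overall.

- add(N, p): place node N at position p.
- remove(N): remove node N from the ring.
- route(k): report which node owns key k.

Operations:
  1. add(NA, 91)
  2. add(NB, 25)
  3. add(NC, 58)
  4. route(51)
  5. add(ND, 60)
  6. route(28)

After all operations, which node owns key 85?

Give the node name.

Op 1: add NA@91 -> ring=[91:NA]
Op 2: add NB@25 -> ring=[25:NB,91:NA]
Op 3: add NC@58 -> ring=[25:NB,58:NC,91:NA]
Op 4: route key 51: smallest pos >= 51 is 58 -> NC
Op 5: add ND@60 -> ring=[25:NB,58:NC,60:ND,91:NA]
Op 6: route key 28: smallest pos >= 28 is 58 -> NC
Final route key 85: smallest pos >= 85 is 91 -> NA

Answer: NA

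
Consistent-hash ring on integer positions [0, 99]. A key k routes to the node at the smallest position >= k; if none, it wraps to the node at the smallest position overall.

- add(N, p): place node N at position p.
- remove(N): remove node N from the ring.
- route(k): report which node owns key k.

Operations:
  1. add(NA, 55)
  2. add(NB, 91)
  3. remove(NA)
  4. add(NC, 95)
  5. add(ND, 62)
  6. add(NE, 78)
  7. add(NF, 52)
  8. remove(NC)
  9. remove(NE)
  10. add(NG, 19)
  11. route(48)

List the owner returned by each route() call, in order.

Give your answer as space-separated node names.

Answer: NF

Derivation:
Op 1: add NA@55 -> ring=[55:NA]
Op 2: add NB@91 -> ring=[55:NA,91:NB]
Op 3: remove NA -> ring=[91:NB]
Op 4: add NC@95 -> ring=[91:NB,95:NC]
Op 5: add ND@62 -> ring=[62:ND,91:NB,95:NC]
Op 6: add NE@78 -> ring=[62:ND,78:NE,91:NB,95:NC]
Op 7: add NF@52 -> ring=[52:NF,62:ND,78:NE,91:NB,95:NC]
Op 8: remove NC -> ring=[52:NF,62:ND,78:NE,91:NB]
Op 9: remove NE -> ring=[52:NF,62:ND,91:NB]
Op 10: add NG@19 -> ring=[19:NG,52:NF,62:ND,91:NB]
Op 11: route key 48: smallest pos >= 48 is 52 -> NF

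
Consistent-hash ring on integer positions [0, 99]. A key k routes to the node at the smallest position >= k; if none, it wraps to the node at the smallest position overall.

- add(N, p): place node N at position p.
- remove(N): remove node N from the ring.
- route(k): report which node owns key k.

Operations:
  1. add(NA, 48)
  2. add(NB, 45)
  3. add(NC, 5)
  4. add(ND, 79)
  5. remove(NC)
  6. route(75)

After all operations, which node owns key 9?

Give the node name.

Op 1: add NA@48 -> ring=[48:NA]
Op 2: add NB@45 -> ring=[45:NB,48:NA]
Op 3: add NC@5 -> ring=[5:NC,45:NB,48:NA]
Op 4: add ND@79 -> ring=[5:NC,45:NB,48:NA,79:ND]
Op 5: remove NC -> ring=[45:NB,48:NA,79:ND]
Op 6: route key 75: smallest pos >= 75 is 79 -> ND
Final route key 9: smallest pos >= 9 is 45 -> NB

Answer: NB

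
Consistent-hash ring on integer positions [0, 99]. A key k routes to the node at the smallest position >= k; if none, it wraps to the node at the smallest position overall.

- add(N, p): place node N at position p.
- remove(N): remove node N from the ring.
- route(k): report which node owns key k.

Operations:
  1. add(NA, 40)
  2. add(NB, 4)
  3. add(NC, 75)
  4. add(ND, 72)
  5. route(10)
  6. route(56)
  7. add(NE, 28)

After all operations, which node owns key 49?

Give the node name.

Answer: ND

Derivation:
Op 1: add NA@40 -> ring=[40:NA]
Op 2: add NB@4 -> ring=[4:NB,40:NA]
Op 3: add NC@75 -> ring=[4:NB,40:NA,75:NC]
Op 4: add ND@72 -> ring=[4:NB,40:NA,72:ND,75:NC]
Op 5: route key 10: smallest pos >= 10 is 40 -> NA
Op 6: route key 56: smallest pos >= 56 is 72 -> ND
Op 7: add NE@28 -> ring=[4:NB,28:NE,40:NA,72:ND,75:NC]
Final route key 49: smallest pos >= 49 is 72 -> ND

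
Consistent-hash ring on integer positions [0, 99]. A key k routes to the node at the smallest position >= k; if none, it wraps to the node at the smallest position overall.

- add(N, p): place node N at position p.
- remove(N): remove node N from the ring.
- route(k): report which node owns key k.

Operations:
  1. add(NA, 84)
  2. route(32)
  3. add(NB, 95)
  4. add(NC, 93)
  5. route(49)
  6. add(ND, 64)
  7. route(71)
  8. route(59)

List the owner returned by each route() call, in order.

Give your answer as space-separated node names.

Answer: NA NA NA ND

Derivation:
Op 1: add NA@84 -> ring=[84:NA]
Op 2: route key 32: smallest pos >= 32 is 84 -> NA
Op 3: add NB@95 -> ring=[84:NA,95:NB]
Op 4: add NC@93 -> ring=[84:NA,93:NC,95:NB]
Op 5: route key 49: smallest pos >= 49 is 84 -> NA
Op 6: add ND@64 -> ring=[64:ND,84:NA,93:NC,95:NB]
Op 7: route key 71: smallest pos >= 71 is 84 -> NA
Op 8: route key 59: smallest pos >= 59 is 64 -> ND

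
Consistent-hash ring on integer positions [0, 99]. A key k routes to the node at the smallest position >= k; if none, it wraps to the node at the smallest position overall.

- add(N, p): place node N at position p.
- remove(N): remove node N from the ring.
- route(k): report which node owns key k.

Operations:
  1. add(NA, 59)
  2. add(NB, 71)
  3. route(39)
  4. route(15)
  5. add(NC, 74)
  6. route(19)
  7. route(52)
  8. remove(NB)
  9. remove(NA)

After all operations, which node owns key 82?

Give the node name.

Answer: NC

Derivation:
Op 1: add NA@59 -> ring=[59:NA]
Op 2: add NB@71 -> ring=[59:NA,71:NB]
Op 3: route key 39: smallest pos >= 39 is 59 -> NA
Op 4: route key 15: smallest pos >= 15 is 59 -> NA
Op 5: add NC@74 -> ring=[59:NA,71:NB,74:NC]
Op 6: route key 19: smallest pos >= 19 is 59 -> NA
Op 7: route key 52: smallest pos >= 52 is 59 -> NA
Op 8: remove NB -> ring=[59:NA,74:NC]
Op 9: remove NA -> ring=[74:NC]
Final route key 82: none >= 82, wrap to smallest pos 74 -> NC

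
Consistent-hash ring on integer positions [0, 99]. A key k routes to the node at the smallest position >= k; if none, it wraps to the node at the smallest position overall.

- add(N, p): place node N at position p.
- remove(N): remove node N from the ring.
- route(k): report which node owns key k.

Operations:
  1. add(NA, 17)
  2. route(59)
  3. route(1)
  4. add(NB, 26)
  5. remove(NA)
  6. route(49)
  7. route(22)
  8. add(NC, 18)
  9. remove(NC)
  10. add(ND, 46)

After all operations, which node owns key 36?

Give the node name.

Op 1: add NA@17 -> ring=[17:NA]
Op 2: route key 59: none >= 59, wrap to smallest pos 17 -> NA
Op 3: route key 1: smallest pos >= 1 is 17 -> NA
Op 4: add NB@26 -> ring=[17:NA,26:NB]
Op 5: remove NA -> ring=[26:NB]
Op 6: route key 49: none >= 49, wrap to smallest pos 26 -> NB
Op 7: route key 22: smallest pos >= 22 is 26 -> NB
Op 8: add NC@18 -> ring=[18:NC,26:NB]
Op 9: remove NC -> ring=[26:NB]
Op 10: add ND@46 -> ring=[26:NB,46:ND]
Final route key 36: smallest pos >= 36 is 46 -> ND

Answer: ND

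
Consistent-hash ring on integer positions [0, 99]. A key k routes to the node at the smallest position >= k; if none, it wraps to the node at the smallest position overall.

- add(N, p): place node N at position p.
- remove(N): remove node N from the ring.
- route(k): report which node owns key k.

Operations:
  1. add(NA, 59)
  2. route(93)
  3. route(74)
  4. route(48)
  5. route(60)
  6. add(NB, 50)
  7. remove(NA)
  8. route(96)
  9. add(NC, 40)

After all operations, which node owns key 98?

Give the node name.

Answer: NC

Derivation:
Op 1: add NA@59 -> ring=[59:NA]
Op 2: route key 93: none >= 93, wrap to smallest pos 59 -> NA
Op 3: route key 74: none >= 74, wrap to smallest pos 59 -> NA
Op 4: route key 48: smallest pos >= 48 is 59 -> NA
Op 5: route key 60: none >= 60, wrap to smallest pos 59 -> NA
Op 6: add NB@50 -> ring=[50:NB,59:NA]
Op 7: remove NA -> ring=[50:NB]
Op 8: route key 96: none >= 96, wrap to smallest pos 50 -> NB
Op 9: add NC@40 -> ring=[40:NC,50:NB]
Final route key 98: none >= 98, wrap to smallest pos 40 -> NC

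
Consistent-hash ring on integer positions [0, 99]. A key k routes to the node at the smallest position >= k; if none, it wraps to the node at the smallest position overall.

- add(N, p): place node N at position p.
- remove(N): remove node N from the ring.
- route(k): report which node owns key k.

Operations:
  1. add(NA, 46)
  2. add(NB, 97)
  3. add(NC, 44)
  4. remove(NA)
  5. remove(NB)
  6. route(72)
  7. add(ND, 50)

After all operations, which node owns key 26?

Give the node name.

Answer: NC

Derivation:
Op 1: add NA@46 -> ring=[46:NA]
Op 2: add NB@97 -> ring=[46:NA,97:NB]
Op 3: add NC@44 -> ring=[44:NC,46:NA,97:NB]
Op 4: remove NA -> ring=[44:NC,97:NB]
Op 5: remove NB -> ring=[44:NC]
Op 6: route key 72: none >= 72, wrap to smallest pos 44 -> NC
Op 7: add ND@50 -> ring=[44:NC,50:ND]
Final route key 26: smallest pos >= 26 is 44 -> NC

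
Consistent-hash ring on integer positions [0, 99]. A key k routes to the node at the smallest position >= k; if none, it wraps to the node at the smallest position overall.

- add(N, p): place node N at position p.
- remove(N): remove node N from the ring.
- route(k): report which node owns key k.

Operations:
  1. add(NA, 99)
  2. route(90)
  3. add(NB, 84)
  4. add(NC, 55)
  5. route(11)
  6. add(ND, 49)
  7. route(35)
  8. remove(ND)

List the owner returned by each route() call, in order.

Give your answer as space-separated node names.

Answer: NA NC ND

Derivation:
Op 1: add NA@99 -> ring=[99:NA]
Op 2: route key 90: smallest pos >= 90 is 99 -> NA
Op 3: add NB@84 -> ring=[84:NB,99:NA]
Op 4: add NC@55 -> ring=[55:NC,84:NB,99:NA]
Op 5: route key 11: smallest pos >= 11 is 55 -> NC
Op 6: add ND@49 -> ring=[49:ND,55:NC,84:NB,99:NA]
Op 7: route key 35: smallest pos >= 35 is 49 -> ND
Op 8: remove ND -> ring=[55:NC,84:NB,99:NA]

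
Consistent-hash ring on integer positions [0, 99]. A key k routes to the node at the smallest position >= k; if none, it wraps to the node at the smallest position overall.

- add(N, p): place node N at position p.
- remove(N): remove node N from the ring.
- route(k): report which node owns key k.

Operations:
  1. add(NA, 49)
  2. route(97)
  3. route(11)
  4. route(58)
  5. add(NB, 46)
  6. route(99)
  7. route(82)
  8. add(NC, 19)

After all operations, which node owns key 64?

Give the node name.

Answer: NC

Derivation:
Op 1: add NA@49 -> ring=[49:NA]
Op 2: route key 97: none >= 97, wrap to smallest pos 49 -> NA
Op 3: route key 11: smallest pos >= 11 is 49 -> NA
Op 4: route key 58: none >= 58, wrap to smallest pos 49 -> NA
Op 5: add NB@46 -> ring=[46:NB,49:NA]
Op 6: route key 99: none >= 99, wrap to smallest pos 46 -> NB
Op 7: route key 82: none >= 82, wrap to smallest pos 46 -> NB
Op 8: add NC@19 -> ring=[19:NC,46:NB,49:NA]
Final route key 64: none >= 64, wrap to smallest pos 19 -> NC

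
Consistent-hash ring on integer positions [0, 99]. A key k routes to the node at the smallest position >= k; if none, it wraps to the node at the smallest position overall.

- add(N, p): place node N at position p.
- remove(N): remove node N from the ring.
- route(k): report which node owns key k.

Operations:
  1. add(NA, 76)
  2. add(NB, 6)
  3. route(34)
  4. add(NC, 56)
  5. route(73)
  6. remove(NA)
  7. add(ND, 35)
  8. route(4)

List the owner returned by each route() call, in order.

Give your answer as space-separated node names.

Answer: NA NA NB

Derivation:
Op 1: add NA@76 -> ring=[76:NA]
Op 2: add NB@6 -> ring=[6:NB,76:NA]
Op 3: route key 34: smallest pos >= 34 is 76 -> NA
Op 4: add NC@56 -> ring=[6:NB,56:NC,76:NA]
Op 5: route key 73: smallest pos >= 73 is 76 -> NA
Op 6: remove NA -> ring=[6:NB,56:NC]
Op 7: add ND@35 -> ring=[6:NB,35:ND,56:NC]
Op 8: route key 4: smallest pos >= 4 is 6 -> NB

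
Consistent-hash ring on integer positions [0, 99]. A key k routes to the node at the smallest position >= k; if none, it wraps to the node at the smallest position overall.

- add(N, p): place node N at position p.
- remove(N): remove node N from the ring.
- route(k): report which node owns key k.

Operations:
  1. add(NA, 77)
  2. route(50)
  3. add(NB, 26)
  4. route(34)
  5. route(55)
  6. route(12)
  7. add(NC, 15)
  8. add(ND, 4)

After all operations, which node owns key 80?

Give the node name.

Answer: ND

Derivation:
Op 1: add NA@77 -> ring=[77:NA]
Op 2: route key 50: smallest pos >= 50 is 77 -> NA
Op 3: add NB@26 -> ring=[26:NB,77:NA]
Op 4: route key 34: smallest pos >= 34 is 77 -> NA
Op 5: route key 55: smallest pos >= 55 is 77 -> NA
Op 6: route key 12: smallest pos >= 12 is 26 -> NB
Op 7: add NC@15 -> ring=[15:NC,26:NB,77:NA]
Op 8: add ND@4 -> ring=[4:ND,15:NC,26:NB,77:NA]
Final route key 80: none >= 80, wrap to smallest pos 4 -> ND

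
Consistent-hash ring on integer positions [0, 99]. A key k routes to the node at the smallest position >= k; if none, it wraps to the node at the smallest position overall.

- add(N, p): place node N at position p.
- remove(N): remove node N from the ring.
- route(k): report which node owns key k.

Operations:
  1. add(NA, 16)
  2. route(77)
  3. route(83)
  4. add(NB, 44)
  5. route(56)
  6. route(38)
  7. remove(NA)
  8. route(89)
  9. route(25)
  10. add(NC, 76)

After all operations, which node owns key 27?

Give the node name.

Op 1: add NA@16 -> ring=[16:NA]
Op 2: route key 77: none >= 77, wrap to smallest pos 16 -> NA
Op 3: route key 83: none >= 83, wrap to smallest pos 16 -> NA
Op 4: add NB@44 -> ring=[16:NA,44:NB]
Op 5: route key 56: none >= 56, wrap to smallest pos 16 -> NA
Op 6: route key 38: smallest pos >= 38 is 44 -> NB
Op 7: remove NA -> ring=[44:NB]
Op 8: route key 89: none >= 89, wrap to smallest pos 44 -> NB
Op 9: route key 25: smallest pos >= 25 is 44 -> NB
Op 10: add NC@76 -> ring=[44:NB,76:NC]
Final route key 27: smallest pos >= 27 is 44 -> NB

Answer: NB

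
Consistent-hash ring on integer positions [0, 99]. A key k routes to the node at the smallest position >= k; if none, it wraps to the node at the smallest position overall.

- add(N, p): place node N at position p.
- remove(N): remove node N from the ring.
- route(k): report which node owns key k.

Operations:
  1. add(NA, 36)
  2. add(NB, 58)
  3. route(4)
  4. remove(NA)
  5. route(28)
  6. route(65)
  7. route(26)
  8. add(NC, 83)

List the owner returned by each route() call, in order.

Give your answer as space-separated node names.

Answer: NA NB NB NB

Derivation:
Op 1: add NA@36 -> ring=[36:NA]
Op 2: add NB@58 -> ring=[36:NA,58:NB]
Op 3: route key 4: smallest pos >= 4 is 36 -> NA
Op 4: remove NA -> ring=[58:NB]
Op 5: route key 28: smallest pos >= 28 is 58 -> NB
Op 6: route key 65: none >= 65, wrap to smallest pos 58 -> NB
Op 7: route key 26: smallest pos >= 26 is 58 -> NB
Op 8: add NC@83 -> ring=[58:NB,83:NC]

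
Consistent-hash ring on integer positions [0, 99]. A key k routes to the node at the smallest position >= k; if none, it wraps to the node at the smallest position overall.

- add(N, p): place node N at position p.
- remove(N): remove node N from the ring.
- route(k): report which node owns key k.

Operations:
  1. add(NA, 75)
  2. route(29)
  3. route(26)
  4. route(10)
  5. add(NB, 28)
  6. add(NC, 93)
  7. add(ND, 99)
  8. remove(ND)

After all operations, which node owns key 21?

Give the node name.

Op 1: add NA@75 -> ring=[75:NA]
Op 2: route key 29: smallest pos >= 29 is 75 -> NA
Op 3: route key 26: smallest pos >= 26 is 75 -> NA
Op 4: route key 10: smallest pos >= 10 is 75 -> NA
Op 5: add NB@28 -> ring=[28:NB,75:NA]
Op 6: add NC@93 -> ring=[28:NB,75:NA,93:NC]
Op 7: add ND@99 -> ring=[28:NB,75:NA,93:NC,99:ND]
Op 8: remove ND -> ring=[28:NB,75:NA,93:NC]
Final route key 21: smallest pos >= 21 is 28 -> NB

Answer: NB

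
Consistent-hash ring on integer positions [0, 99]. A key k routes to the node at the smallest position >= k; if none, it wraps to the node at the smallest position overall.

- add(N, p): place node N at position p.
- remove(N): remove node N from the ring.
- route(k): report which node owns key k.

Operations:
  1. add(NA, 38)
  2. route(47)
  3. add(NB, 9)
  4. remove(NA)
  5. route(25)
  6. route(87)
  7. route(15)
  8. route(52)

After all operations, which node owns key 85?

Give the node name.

Op 1: add NA@38 -> ring=[38:NA]
Op 2: route key 47: none >= 47, wrap to smallest pos 38 -> NA
Op 3: add NB@9 -> ring=[9:NB,38:NA]
Op 4: remove NA -> ring=[9:NB]
Op 5: route key 25: none >= 25, wrap to smallest pos 9 -> NB
Op 6: route key 87: none >= 87, wrap to smallest pos 9 -> NB
Op 7: route key 15: none >= 15, wrap to smallest pos 9 -> NB
Op 8: route key 52: none >= 52, wrap to smallest pos 9 -> NB
Final route key 85: none >= 85, wrap to smallest pos 9 -> NB

Answer: NB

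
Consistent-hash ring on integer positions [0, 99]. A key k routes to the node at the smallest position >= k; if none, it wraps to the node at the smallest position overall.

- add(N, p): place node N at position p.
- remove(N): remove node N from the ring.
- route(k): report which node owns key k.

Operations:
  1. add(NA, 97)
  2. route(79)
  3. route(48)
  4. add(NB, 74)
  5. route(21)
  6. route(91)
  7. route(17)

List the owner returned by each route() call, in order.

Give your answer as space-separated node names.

Op 1: add NA@97 -> ring=[97:NA]
Op 2: route key 79: smallest pos >= 79 is 97 -> NA
Op 3: route key 48: smallest pos >= 48 is 97 -> NA
Op 4: add NB@74 -> ring=[74:NB,97:NA]
Op 5: route key 21: smallest pos >= 21 is 74 -> NB
Op 6: route key 91: smallest pos >= 91 is 97 -> NA
Op 7: route key 17: smallest pos >= 17 is 74 -> NB

Answer: NA NA NB NA NB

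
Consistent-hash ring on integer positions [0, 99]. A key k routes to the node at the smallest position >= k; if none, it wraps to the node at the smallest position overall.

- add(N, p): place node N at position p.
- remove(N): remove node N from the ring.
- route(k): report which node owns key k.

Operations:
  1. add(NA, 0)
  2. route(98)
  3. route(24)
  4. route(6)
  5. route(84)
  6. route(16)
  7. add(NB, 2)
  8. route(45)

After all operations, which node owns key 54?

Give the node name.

Op 1: add NA@0 -> ring=[0:NA]
Op 2: route key 98: none >= 98, wrap to smallest pos 0 -> NA
Op 3: route key 24: none >= 24, wrap to smallest pos 0 -> NA
Op 4: route key 6: none >= 6, wrap to smallest pos 0 -> NA
Op 5: route key 84: none >= 84, wrap to smallest pos 0 -> NA
Op 6: route key 16: none >= 16, wrap to smallest pos 0 -> NA
Op 7: add NB@2 -> ring=[0:NA,2:NB]
Op 8: route key 45: none >= 45, wrap to smallest pos 0 -> NA
Final route key 54: none >= 54, wrap to smallest pos 0 -> NA

Answer: NA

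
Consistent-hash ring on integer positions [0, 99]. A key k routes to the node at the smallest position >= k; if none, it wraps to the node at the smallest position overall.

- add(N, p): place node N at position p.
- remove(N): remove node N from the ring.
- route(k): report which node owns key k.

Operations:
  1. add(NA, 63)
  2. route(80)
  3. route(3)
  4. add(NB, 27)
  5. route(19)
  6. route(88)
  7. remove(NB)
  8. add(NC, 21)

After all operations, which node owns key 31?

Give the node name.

Op 1: add NA@63 -> ring=[63:NA]
Op 2: route key 80: none >= 80, wrap to smallest pos 63 -> NA
Op 3: route key 3: smallest pos >= 3 is 63 -> NA
Op 4: add NB@27 -> ring=[27:NB,63:NA]
Op 5: route key 19: smallest pos >= 19 is 27 -> NB
Op 6: route key 88: none >= 88, wrap to smallest pos 27 -> NB
Op 7: remove NB -> ring=[63:NA]
Op 8: add NC@21 -> ring=[21:NC,63:NA]
Final route key 31: smallest pos >= 31 is 63 -> NA

Answer: NA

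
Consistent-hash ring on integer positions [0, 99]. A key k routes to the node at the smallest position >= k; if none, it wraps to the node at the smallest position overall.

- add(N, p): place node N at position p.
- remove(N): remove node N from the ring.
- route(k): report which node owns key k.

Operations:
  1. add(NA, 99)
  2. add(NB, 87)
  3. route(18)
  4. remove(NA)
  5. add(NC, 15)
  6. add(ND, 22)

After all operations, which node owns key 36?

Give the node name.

Answer: NB

Derivation:
Op 1: add NA@99 -> ring=[99:NA]
Op 2: add NB@87 -> ring=[87:NB,99:NA]
Op 3: route key 18: smallest pos >= 18 is 87 -> NB
Op 4: remove NA -> ring=[87:NB]
Op 5: add NC@15 -> ring=[15:NC,87:NB]
Op 6: add ND@22 -> ring=[15:NC,22:ND,87:NB]
Final route key 36: smallest pos >= 36 is 87 -> NB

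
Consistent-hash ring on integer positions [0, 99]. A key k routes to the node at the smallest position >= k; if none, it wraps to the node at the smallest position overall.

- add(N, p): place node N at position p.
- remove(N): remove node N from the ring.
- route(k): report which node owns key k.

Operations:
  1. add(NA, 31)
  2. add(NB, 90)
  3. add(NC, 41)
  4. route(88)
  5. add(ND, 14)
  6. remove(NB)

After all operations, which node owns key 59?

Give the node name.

Op 1: add NA@31 -> ring=[31:NA]
Op 2: add NB@90 -> ring=[31:NA,90:NB]
Op 3: add NC@41 -> ring=[31:NA,41:NC,90:NB]
Op 4: route key 88: smallest pos >= 88 is 90 -> NB
Op 5: add ND@14 -> ring=[14:ND,31:NA,41:NC,90:NB]
Op 6: remove NB -> ring=[14:ND,31:NA,41:NC]
Final route key 59: none >= 59, wrap to smallest pos 14 -> ND

Answer: ND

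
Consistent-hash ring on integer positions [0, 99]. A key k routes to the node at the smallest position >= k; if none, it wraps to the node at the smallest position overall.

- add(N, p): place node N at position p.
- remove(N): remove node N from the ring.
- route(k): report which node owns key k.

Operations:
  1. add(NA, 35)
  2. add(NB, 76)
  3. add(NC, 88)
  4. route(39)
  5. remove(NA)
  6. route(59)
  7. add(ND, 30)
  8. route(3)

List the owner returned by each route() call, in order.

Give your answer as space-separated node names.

Answer: NB NB ND

Derivation:
Op 1: add NA@35 -> ring=[35:NA]
Op 2: add NB@76 -> ring=[35:NA,76:NB]
Op 3: add NC@88 -> ring=[35:NA,76:NB,88:NC]
Op 4: route key 39: smallest pos >= 39 is 76 -> NB
Op 5: remove NA -> ring=[76:NB,88:NC]
Op 6: route key 59: smallest pos >= 59 is 76 -> NB
Op 7: add ND@30 -> ring=[30:ND,76:NB,88:NC]
Op 8: route key 3: smallest pos >= 3 is 30 -> ND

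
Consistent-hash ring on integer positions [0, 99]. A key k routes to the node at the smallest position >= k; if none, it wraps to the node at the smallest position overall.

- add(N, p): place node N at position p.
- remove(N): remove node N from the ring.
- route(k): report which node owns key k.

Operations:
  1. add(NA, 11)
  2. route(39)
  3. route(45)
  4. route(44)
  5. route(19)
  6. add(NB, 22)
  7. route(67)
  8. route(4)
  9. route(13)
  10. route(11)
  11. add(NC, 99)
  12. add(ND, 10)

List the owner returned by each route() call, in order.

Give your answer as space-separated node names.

Op 1: add NA@11 -> ring=[11:NA]
Op 2: route key 39: none >= 39, wrap to smallest pos 11 -> NA
Op 3: route key 45: none >= 45, wrap to smallest pos 11 -> NA
Op 4: route key 44: none >= 44, wrap to smallest pos 11 -> NA
Op 5: route key 19: none >= 19, wrap to smallest pos 11 -> NA
Op 6: add NB@22 -> ring=[11:NA,22:NB]
Op 7: route key 67: none >= 67, wrap to smallest pos 11 -> NA
Op 8: route key 4: smallest pos >= 4 is 11 -> NA
Op 9: route key 13: smallest pos >= 13 is 22 -> NB
Op 10: route key 11: smallest pos >= 11 is 11 -> NA
Op 11: add NC@99 -> ring=[11:NA,22:NB,99:NC]
Op 12: add ND@10 -> ring=[10:ND,11:NA,22:NB,99:NC]

Answer: NA NA NA NA NA NA NB NA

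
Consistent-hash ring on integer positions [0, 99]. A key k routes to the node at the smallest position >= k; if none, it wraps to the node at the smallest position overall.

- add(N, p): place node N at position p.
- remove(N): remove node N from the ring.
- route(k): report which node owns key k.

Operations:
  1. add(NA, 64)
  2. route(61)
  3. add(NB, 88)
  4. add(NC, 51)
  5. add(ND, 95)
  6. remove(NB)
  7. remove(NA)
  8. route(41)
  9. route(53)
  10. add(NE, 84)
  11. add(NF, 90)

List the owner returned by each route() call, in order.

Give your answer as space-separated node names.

Op 1: add NA@64 -> ring=[64:NA]
Op 2: route key 61: smallest pos >= 61 is 64 -> NA
Op 3: add NB@88 -> ring=[64:NA,88:NB]
Op 4: add NC@51 -> ring=[51:NC,64:NA,88:NB]
Op 5: add ND@95 -> ring=[51:NC,64:NA,88:NB,95:ND]
Op 6: remove NB -> ring=[51:NC,64:NA,95:ND]
Op 7: remove NA -> ring=[51:NC,95:ND]
Op 8: route key 41: smallest pos >= 41 is 51 -> NC
Op 9: route key 53: smallest pos >= 53 is 95 -> ND
Op 10: add NE@84 -> ring=[51:NC,84:NE,95:ND]
Op 11: add NF@90 -> ring=[51:NC,84:NE,90:NF,95:ND]

Answer: NA NC ND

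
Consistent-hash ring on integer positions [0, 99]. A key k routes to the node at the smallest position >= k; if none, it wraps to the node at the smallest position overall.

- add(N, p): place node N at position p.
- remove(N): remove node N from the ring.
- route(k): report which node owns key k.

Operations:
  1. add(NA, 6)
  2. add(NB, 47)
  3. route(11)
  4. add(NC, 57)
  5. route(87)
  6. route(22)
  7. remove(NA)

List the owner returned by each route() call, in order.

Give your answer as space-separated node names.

Op 1: add NA@6 -> ring=[6:NA]
Op 2: add NB@47 -> ring=[6:NA,47:NB]
Op 3: route key 11: smallest pos >= 11 is 47 -> NB
Op 4: add NC@57 -> ring=[6:NA,47:NB,57:NC]
Op 5: route key 87: none >= 87, wrap to smallest pos 6 -> NA
Op 6: route key 22: smallest pos >= 22 is 47 -> NB
Op 7: remove NA -> ring=[47:NB,57:NC]

Answer: NB NA NB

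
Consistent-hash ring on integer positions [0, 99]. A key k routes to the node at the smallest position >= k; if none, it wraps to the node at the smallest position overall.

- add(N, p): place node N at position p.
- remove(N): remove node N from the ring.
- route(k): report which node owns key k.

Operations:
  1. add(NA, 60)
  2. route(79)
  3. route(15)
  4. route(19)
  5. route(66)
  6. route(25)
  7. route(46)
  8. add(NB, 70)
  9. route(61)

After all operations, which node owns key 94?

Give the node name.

Op 1: add NA@60 -> ring=[60:NA]
Op 2: route key 79: none >= 79, wrap to smallest pos 60 -> NA
Op 3: route key 15: smallest pos >= 15 is 60 -> NA
Op 4: route key 19: smallest pos >= 19 is 60 -> NA
Op 5: route key 66: none >= 66, wrap to smallest pos 60 -> NA
Op 6: route key 25: smallest pos >= 25 is 60 -> NA
Op 7: route key 46: smallest pos >= 46 is 60 -> NA
Op 8: add NB@70 -> ring=[60:NA,70:NB]
Op 9: route key 61: smallest pos >= 61 is 70 -> NB
Final route key 94: none >= 94, wrap to smallest pos 60 -> NA

Answer: NA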